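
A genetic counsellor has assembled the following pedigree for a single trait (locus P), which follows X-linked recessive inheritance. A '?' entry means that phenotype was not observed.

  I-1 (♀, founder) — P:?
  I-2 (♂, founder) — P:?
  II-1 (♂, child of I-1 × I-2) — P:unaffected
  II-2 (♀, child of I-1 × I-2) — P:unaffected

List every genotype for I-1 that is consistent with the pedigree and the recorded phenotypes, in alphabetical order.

I-1 ∈ {X^PX^P, X^PX^p}

P/I-1 ? ·: X^PX^P|X^PX^p
P/I-2 ? ·: X^PY|X^pY
P/II-1 un I-1×I-2: X^PY
P/II-2 un I-1×I-2: X^PX^P|X^PX^p
⇒ P over [I-1,I-2,II-1,II-2]: 5 consistent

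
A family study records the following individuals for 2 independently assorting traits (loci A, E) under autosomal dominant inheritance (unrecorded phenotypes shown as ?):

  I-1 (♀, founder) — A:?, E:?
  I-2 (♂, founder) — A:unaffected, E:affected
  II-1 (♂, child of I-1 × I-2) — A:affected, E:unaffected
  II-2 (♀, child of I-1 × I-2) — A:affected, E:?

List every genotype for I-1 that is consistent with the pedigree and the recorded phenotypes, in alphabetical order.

A/I-1 ? ·: Aa|AA
A/I-2 un ·: aa
A/II-1 aff I-1×I-2: Aa
A/II-2 aff I-1×I-2: Aa
⇒ A over [I-1,I-2,II-1,II-2]: 2 consistent
E/I-1 ? ·: ee|Ee
E/I-2 aff ·: Ee
E/II-1 un I-1×I-2: ee
E/II-2 ? I-1×I-2: ee|Ee|EE
⇒ E over [I-1,I-2,II-1,II-2]: 5 consistent

I-1 ∈ {AA Ee, AA ee, Aa Ee, Aa ee}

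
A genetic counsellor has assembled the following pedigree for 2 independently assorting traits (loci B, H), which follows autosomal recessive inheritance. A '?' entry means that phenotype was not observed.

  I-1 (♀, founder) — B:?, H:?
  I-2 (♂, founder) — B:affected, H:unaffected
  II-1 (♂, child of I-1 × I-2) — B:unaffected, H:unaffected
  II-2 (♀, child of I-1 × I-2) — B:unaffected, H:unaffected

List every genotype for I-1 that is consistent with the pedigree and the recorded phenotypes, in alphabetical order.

B/I-1 ? ·: BB|Bb
B/I-2 aff ·: bb
B/II-1 un I-1×I-2: Bb
B/II-2 un I-1×I-2: Bb
⇒ B over [I-1,I-2,II-1,II-2]: 2 consistent
H/I-1 ? ·: HH|Hh|hh
H/I-2 un ·: HH|Hh
H/II-1 un I-1×I-2: HH|Hh
H/II-2 un I-1×I-2: HH|Hh
⇒ H over [I-1,I-2,II-1,II-2]: 15 consistent

I-1 ∈ {BB HH, BB Hh, BB hh, Bb HH, Bb Hh, Bb hh}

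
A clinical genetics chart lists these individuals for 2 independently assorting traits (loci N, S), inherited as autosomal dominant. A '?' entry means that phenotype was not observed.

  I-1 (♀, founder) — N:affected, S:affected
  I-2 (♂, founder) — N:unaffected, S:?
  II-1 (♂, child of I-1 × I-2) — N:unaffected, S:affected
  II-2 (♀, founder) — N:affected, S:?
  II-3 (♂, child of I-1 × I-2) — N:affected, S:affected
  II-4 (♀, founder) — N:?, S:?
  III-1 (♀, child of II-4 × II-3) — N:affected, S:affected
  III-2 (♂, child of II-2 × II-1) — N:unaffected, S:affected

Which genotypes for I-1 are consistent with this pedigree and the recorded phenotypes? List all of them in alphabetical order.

I-1 ∈ {Nn SS, Nn Ss}

N/I-1 aff ·: Nn
N/I-2 un ·: nn
N/II-1 un I-1×I-2: nn
N/II-2 aff ·: Nn
N/II-3 aff I-1×I-2: Nn
N/II-4 ? ·: nn|Nn|NN
N/III-1 aff II-4×II-3: Nn|NN
N/III-2 un II-2×II-1: nn
⇒ N over [I-1,I-2,II-1,II-2,II-3,II-4,III-1,III-2]: 5 consistent
S/I-1 aff ·: Ss|SS
S/I-2 ? ·: ss|Ss|SS
S/II-1 aff I-1×I-2: Ss|SS
S/II-2 ? ·: ss|Ss|SS
S/II-3 aff I-1×I-2: Ss|SS
S/II-4 ? ·: ss|Ss|SS
S/III-1 aff II-4×II-3: Ss|SS
S/III-2 aff II-2×II-1: Ss|SS
⇒ S over [I-1,I-2,II-1,II-2,II-3,II-4,III-1,III-2]: 309 consistent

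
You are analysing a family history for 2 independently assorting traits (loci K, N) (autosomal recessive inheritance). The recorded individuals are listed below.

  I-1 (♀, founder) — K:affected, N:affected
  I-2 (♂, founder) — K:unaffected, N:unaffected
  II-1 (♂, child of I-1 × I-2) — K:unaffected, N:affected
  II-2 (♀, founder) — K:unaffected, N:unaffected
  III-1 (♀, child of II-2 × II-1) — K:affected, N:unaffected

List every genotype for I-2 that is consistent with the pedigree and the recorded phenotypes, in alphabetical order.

K/I-1 aff ·: kk
K/I-2 un ·: KK|Kk
K/II-1 un I-1×I-2: Kk
K/II-2 un ·: Kk
K/III-1 aff II-2×II-1: kk
⇒ K over [I-1,I-2,II-1,II-2,III-1]: 2 consistent
N/I-1 aff ·: nn
N/I-2 un ·: Nn
N/II-1 aff I-1×I-2: nn
N/II-2 un ·: NN|Nn
N/III-1 un II-2×II-1: Nn
⇒ N over [I-1,I-2,II-1,II-2,III-1]: 2 consistent

I-2 ∈ {KK Nn, Kk Nn}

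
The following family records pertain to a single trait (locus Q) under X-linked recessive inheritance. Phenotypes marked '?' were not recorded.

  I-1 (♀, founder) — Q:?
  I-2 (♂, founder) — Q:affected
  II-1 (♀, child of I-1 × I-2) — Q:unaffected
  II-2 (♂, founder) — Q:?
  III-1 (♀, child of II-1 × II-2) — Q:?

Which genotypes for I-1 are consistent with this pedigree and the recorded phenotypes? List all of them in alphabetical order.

I-1 ∈ {X^QX^Q, X^QX^q}

Q/I-1 ? ·: X^QX^Q|X^QX^q
Q/I-2 aff ·: X^qY
Q/II-1 un I-1×I-2: X^QX^q
Q/II-2 ? ·: X^QY|X^qY
Q/III-1 ? II-1×II-2: X^QX^Q|X^QX^q|X^qX^q
⇒ Q over [I-1,I-2,II-1,II-2,III-1]: 8 consistent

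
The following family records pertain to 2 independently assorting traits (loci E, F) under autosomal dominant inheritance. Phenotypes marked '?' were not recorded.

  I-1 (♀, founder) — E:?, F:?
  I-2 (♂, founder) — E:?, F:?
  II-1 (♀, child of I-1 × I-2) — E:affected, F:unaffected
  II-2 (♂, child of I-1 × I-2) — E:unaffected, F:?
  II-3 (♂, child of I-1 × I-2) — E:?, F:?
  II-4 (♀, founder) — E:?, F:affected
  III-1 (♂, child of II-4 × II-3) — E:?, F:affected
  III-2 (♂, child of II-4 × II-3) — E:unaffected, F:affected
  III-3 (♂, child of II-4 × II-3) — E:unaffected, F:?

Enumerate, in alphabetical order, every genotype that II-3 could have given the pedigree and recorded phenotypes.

E/I-1 ? ·: ee|Ee
E/I-2 ? ·: ee|Ee
E/II-1 aff I-1×I-2: Ee|EE
E/II-2 un I-1×I-2: ee
E/II-3 ? I-1×I-2: ee|Ee
E/II-4 ? ·: ee|Ee
E/III-1 ? II-4×II-3: ee|Ee|EE
E/III-2 un II-4×II-3: ee
E/III-3 un II-4×II-3: ee
⇒ E over [I-1,I-2,II-1,II-2,II-3,II-4,III-1,III-2,III-3]: 32 consistent
F/I-1 ? ·: ff|Ff
F/I-2 ? ·: ff|Ff
F/II-1 un I-1×I-2: ff
F/II-2 ? I-1×I-2: ff|Ff|FF
F/II-3 ? I-1×I-2: ff|Ff|FF
F/II-4 aff ·: Ff|FF
F/III-1 aff II-4×II-3: Ff|FF
F/III-2 aff II-4×II-3: Ff|FF
F/III-3 ? II-4×II-3: ff|Ff|FF
⇒ F over [I-1,I-2,II-1,II-2,II-3,II-4,III-1,III-2,III-3]: 191 consistent

II-3 ∈ {Ee FF, Ee Ff, Ee ff, ee FF, ee Ff, ee ff}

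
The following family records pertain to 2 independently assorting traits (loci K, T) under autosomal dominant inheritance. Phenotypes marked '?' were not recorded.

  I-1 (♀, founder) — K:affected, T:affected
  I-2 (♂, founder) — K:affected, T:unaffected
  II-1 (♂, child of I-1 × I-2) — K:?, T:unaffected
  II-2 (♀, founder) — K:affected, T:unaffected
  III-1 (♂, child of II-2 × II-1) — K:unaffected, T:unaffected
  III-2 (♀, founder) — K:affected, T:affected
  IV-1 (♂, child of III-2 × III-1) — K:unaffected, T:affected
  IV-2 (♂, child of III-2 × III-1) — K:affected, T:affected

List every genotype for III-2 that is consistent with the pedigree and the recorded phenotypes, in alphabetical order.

III-2 ∈ {Kk TT, Kk Tt}

K/I-1 aff ·: Kk|KK
K/I-2 aff ·: Kk|KK
K/II-1 ? I-1×I-2: kk|Kk
K/II-2 aff ·: Kk
K/III-1 un II-2×II-1: kk
K/III-2 aff ·: Kk
K/IV-1 un III-2×III-1: kk
K/IV-2 aff III-2×III-1: Kk
⇒ K over [I-1,I-2,II-1,II-2,III-1,III-2,IV-1,IV-2]: 4 consistent
T/I-1 aff ·: Tt
T/I-2 un ·: tt
T/II-1 un I-1×I-2: tt
T/II-2 un ·: tt
T/III-1 un II-2×II-1: tt
T/III-2 aff ·: Tt|TT
T/IV-1 aff III-2×III-1: Tt
T/IV-2 aff III-2×III-1: Tt
⇒ T over [I-1,I-2,II-1,II-2,III-1,III-2,IV-1,IV-2]: 2 consistent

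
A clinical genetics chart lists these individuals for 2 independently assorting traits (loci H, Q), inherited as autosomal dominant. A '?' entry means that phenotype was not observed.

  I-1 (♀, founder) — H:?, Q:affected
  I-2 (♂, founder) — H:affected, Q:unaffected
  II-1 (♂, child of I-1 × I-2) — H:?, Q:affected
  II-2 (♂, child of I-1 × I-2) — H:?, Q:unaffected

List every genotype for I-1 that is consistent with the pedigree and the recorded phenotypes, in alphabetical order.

H/I-1 ? ·: hh|Hh|HH
H/I-2 aff ·: Hh|HH
H/II-1 ? I-1×I-2: hh|Hh|HH
H/II-2 ? I-1×I-2: hh|Hh|HH
⇒ H over [I-1,I-2,II-1,II-2]: 23 consistent
Q/I-1 aff ·: Qq
Q/I-2 un ·: qq
Q/II-1 aff I-1×I-2: Qq
Q/II-2 un I-1×I-2: qq
⇒ Q over [I-1,I-2,II-1,II-2]: 1 consistent

I-1 ∈ {HH Qq, Hh Qq, hh Qq}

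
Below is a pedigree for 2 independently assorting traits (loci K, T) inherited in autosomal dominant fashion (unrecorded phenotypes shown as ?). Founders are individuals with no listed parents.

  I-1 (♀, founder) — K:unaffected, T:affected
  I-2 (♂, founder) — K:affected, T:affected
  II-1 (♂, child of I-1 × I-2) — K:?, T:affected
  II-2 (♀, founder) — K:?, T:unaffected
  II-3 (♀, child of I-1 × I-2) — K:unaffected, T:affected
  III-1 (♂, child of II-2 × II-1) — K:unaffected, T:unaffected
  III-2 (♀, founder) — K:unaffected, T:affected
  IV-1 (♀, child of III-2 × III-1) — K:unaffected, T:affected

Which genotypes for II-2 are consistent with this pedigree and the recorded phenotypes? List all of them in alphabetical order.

II-2 ∈ {Kk tt, kk tt}

K/I-1 un ·: kk
K/I-2 aff ·: Kk
K/II-1 ? I-1×I-2: kk|Kk
K/II-2 ? ·: kk|Kk
K/II-3 un I-1×I-2: kk
K/III-1 un II-2×II-1: kk
K/III-2 un ·: kk
K/IV-1 un III-2×III-1: kk
⇒ K over [I-1,I-2,II-1,II-2,II-3,III-1,III-2,IV-1]: 4 consistent
T/I-1 aff ·: Tt|TT
T/I-2 aff ·: Tt|TT
T/II-1 aff I-1×I-2: Tt
T/II-2 un ·: tt
T/II-3 aff I-1×I-2: Tt|TT
T/III-1 un II-2×II-1: tt
T/III-2 aff ·: Tt|TT
T/IV-1 aff III-2×III-1: Tt
⇒ T over [I-1,I-2,II-1,II-2,II-3,III-1,III-2,IV-1]: 12 consistent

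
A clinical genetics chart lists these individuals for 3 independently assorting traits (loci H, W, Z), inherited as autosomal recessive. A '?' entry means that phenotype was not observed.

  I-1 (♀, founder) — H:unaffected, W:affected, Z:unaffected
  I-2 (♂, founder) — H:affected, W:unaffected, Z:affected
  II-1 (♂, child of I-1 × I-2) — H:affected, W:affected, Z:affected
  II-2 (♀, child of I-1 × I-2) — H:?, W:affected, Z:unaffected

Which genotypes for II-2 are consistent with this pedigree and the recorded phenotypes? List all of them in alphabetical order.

II-2 ∈ {Hh ww Zz, hh ww Zz}

H/I-1 un ·: Hh
H/I-2 aff ·: hh
H/II-1 aff I-1×I-2: hh
H/II-2 ? I-1×I-2: Hh|hh
⇒ H over [I-1,I-2,II-1,II-2]: 2 consistent
W/I-1 aff ·: ww
W/I-2 un ·: Ww
W/II-1 aff I-1×I-2: ww
W/II-2 aff I-1×I-2: ww
⇒ W over [I-1,I-2,II-1,II-2]: 1 consistent
Z/I-1 un ·: Zz
Z/I-2 aff ·: zz
Z/II-1 aff I-1×I-2: zz
Z/II-2 un I-1×I-2: Zz
⇒ Z over [I-1,I-2,II-1,II-2]: 1 consistent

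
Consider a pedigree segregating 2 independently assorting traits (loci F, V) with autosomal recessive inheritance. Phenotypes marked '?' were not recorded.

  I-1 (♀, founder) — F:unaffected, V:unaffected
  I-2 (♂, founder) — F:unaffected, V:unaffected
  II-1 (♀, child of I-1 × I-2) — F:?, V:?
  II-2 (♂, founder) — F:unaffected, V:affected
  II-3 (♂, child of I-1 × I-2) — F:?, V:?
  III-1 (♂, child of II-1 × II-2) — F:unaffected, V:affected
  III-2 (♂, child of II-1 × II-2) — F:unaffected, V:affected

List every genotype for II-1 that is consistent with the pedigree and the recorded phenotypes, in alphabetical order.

II-1 ∈ {FF Vv, FF vv, Ff Vv, Ff vv, ff Vv, ff vv}

F/I-1 un ·: FF|Ff
F/I-2 un ·: FF|Ff
F/II-1 ? I-1×I-2: FF|Ff|ff
F/II-2 un ·: FF|Ff
F/II-3 ? I-1×I-2: FF|Ff|ff
F/III-1 un II-1×II-2: FF|Ff
F/III-2 un II-1×II-2: FF|Ff
⇒ F over [I-1,I-2,II-1,II-2,II-3,III-1,III-2]: 102 consistent
V/I-1 un ·: VV|Vv
V/I-2 un ·: VV|Vv
V/II-1 ? I-1×I-2: Vv|vv
V/II-2 aff ·: vv
V/II-3 ? I-1×I-2: VV|Vv|vv
V/III-1 aff II-1×II-2: vv
V/III-2 aff II-1×II-2: vv
⇒ V over [I-1,I-2,II-1,II-2,II-3,III-1,III-2]: 10 consistent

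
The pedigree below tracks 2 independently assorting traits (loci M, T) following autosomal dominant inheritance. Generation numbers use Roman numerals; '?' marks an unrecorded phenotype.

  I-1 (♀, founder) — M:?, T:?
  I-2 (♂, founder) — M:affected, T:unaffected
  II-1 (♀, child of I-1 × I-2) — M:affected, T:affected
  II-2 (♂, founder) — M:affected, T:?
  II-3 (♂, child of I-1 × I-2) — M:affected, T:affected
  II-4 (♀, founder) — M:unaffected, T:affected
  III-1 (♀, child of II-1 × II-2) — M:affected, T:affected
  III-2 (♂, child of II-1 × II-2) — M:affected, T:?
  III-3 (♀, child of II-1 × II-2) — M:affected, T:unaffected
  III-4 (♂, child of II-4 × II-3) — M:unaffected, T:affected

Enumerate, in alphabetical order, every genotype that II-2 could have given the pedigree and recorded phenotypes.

II-2 ∈ {MM Tt, MM tt, Mm Tt, Mm tt}

M/I-1 ? ·: mm|Mm|MM
M/I-2 aff ·: Mm|MM
M/II-1 aff I-1×I-2: Mm|MM
M/II-2 aff ·: Mm|MM
M/II-3 aff I-1×I-2: Mm
M/II-4 un ·: mm
M/III-1 aff II-1×II-2: Mm|MM
M/III-2 aff II-1×II-2: Mm|MM
M/III-3 aff II-1×II-2: Mm|MM
M/III-4 un II-4×II-3: mm
⇒ M over [I-1,I-2,II-1,II-2,II-3,II-4,III-1,III-2,III-3,III-4]: 107 consistent
T/I-1 ? ·: Tt|TT
T/I-2 un ·: tt
T/II-1 aff I-1×I-2: Tt
T/II-2 ? ·: tt|Tt
T/II-3 aff I-1×I-2: Tt
T/II-4 aff ·: Tt|TT
T/III-1 aff II-1×II-2: Tt|TT
T/III-2 ? II-1×II-2: tt|Tt|TT
T/III-3 un II-1×II-2: tt
T/III-4 aff II-4×II-3: Tt|TT
⇒ T over [I-1,I-2,II-1,II-2,II-3,II-4,III-1,III-2,III-3,III-4]: 64 consistent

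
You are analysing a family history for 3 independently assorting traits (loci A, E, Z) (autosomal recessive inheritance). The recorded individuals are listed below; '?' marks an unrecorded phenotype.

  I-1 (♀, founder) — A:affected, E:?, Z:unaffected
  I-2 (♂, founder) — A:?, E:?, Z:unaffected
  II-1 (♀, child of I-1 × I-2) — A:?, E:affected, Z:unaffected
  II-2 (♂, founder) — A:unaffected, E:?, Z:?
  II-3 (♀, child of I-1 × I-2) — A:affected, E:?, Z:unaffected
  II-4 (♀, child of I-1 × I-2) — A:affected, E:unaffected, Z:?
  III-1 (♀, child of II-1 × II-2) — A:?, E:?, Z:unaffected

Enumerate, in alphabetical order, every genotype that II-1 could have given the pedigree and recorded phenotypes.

II-1 ∈ {Aa ee ZZ, Aa ee Zz, aa ee ZZ, aa ee Zz}

A/I-1 aff ·: aa
A/I-2 ? ·: Aa|aa
A/II-1 ? I-1×I-2: Aa|aa
A/II-2 un ·: AA|Aa
A/II-3 aff I-1×I-2: aa
A/II-4 aff I-1×I-2: aa
A/III-1 ? II-1×II-2: AA|Aa|aa
⇒ A over [I-1,I-2,II-1,II-2,II-3,II-4,III-1]: 11 consistent
E/I-1 ? ·: Ee|ee
E/I-2 ? ·: Ee|ee
E/II-1 aff I-1×I-2: ee
E/II-2 ? ·: EE|Ee|ee
E/II-3 ? I-1×I-2: EE|Ee|ee
E/II-4 un I-1×I-2: EE|Ee
E/III-1 ? II-1×II-2: Ee|ee
⇒ E over [I-1,I-2,II-1,II-2,II-3,II-4,III-1]: 40 consistent
Z/I-1 un ·: ZZ|Zz
Z/I-2 un ·: ZZ|Zz
Z/II-1 un I-1×I-2: ZZ|Zz
Z/II-2 ? ·: ZZ|Zz|zz
Z/II-3 un I-1×I-2: ZZ|Zz
Z/II-4 ? I-1×I-2: ZZ|Zz|zz
Z/III-1 un II-1×II-2: ZZ|Zz
⇒ Z over [I-1,I-2,II-1,II-2,II-3,II-4,III-1]: 130 consistent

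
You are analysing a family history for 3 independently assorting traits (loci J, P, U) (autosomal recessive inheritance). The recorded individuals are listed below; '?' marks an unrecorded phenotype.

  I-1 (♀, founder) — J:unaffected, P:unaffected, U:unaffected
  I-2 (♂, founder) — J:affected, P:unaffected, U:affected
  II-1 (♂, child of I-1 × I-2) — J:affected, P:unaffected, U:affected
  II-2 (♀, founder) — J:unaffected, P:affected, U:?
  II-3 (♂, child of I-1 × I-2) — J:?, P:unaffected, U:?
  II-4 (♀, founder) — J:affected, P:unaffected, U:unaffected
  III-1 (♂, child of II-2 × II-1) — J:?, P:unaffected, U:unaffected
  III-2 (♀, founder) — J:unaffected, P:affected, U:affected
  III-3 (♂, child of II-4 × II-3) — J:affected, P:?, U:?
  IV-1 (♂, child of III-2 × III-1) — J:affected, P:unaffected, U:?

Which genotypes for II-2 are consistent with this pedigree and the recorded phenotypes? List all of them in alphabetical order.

II-2 ∈ {JJ pp UU, JJ pp Uu, Jj pp UU, Jj pp Uu}

J/I-1 un ·: Jj
J/I-2 aff ·: jj
J/II-1 aff I-1×I-2: jj
J/II-2 un ·: JJ|Jj
J/II-3 ? I-1×I-2: Jj|jj
J/II-4 aff ·: jj
J/III-1 ? II-2×II-1: Jj|jj
J/III-2 un ·: Jj
J/III-3 aff II-4×II-3: jj
J/IV-1 aff III-2×III-1: jj
⇒ J over [I-1,I-2,II-1,II-2,II-3,II-4,III-1,III-2,III-3,IV-1]: 6 consistent
P/I-1 un ·: PP|Pp
P/I-2 un ·: PP|Pp
P/II-1 un I-1×I-2: PP|Pp
P/II-2 aff ·: pp
P/II-3 un I-1×I-2: PP|Pp
P/II-4 un ·: PP|Pp
P/III-1 un II-2×II-1: Pp
P/III-2 aff ·: pp
P/III-3 ? II-4×II-3: PP|Pp|pp
P/IV-1 un III-2×III-1: Pp
⇒ P over [I-1,I-2,II-1,II-2,II-3,II-4,III-1,III-2,III-3,IV-1]: 51 consistent
U/I-1 un ·: Uu
U/I-2 aff ·: uu
U/II-1 aff I-1×I-2: uu
U/II-2 ? ·: UU|Uu
U/II-3 ? I-1×I-2: Uu|uu
U/II-4 un ·: UU|Uu
U/III-1 un II-2×II-1: Uu
U/III-2 aff ·: uu
U/III-3 ? II-4×II-3: UU|Uu|uu
U/IV-1 ? III-2×III-1: Uu|uu
⇒ U over [I-1,I-2,II-1,II-2,II-3,II-4,III-1,III-2,III-3,IV-1]: 32 consistent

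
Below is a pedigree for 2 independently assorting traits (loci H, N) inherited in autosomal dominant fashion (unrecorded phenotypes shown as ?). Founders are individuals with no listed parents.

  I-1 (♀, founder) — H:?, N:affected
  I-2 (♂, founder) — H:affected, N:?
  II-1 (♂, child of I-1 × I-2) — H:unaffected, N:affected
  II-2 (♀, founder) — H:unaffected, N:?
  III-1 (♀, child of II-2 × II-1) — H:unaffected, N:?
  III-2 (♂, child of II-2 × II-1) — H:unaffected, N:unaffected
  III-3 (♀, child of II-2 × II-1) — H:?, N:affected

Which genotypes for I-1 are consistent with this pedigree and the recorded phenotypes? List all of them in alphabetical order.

H/I-1 ? ·: hh|Hh
H/I-2 aff ·: Hh
H/II-1 un I-1×I-2: hh
H/II-2 un ·: hh
H/III-1 un II-2×II-1: hh
H/III-2 un II-2×II-1: hh
H/III-3 ? II-2×II-1: hh
⇒ H over [I-1,I-2,II-1,II-2,III-1,III-2,III-3]: 2 consistent
N/I-1 aff ·: Nn|NN
N/I-2 ? ·: nn|Nn|NN
N/II-1 aff I-1×I-2: Nn
N/II-2 ? ·: nn|Nn
N/III-1 ? II-2×II-1: nn|Nn|NN
N/III-2 un II-2×II-1: nn
N/III-3 aff II-2×II-1: Nn|NN
⇒ N over [I-1,I-2,II-1,II-2,III-1,III-2,III-3]: 40 consistent

I-1 ∈ {Hh NN, Hh Nn, hh NN, hh Nn}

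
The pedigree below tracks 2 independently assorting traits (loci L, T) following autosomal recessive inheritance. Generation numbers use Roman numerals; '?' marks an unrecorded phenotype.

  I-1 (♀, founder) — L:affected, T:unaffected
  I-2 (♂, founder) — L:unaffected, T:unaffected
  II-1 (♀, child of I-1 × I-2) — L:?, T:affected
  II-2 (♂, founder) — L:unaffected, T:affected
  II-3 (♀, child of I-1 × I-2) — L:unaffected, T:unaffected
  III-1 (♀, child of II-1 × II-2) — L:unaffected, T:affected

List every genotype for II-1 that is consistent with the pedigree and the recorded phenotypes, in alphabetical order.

L/I-1 aff ·: ll
L/I-2 un ·: LL|Ll
L/II-1 ? I-1×I-2: Ll|ll
L/II-2 un ·: LL|Ll
L/II-3 un I-1×I-2: Ll
L/III-1 un II-1×II-2: LL|Ll
⇒ L over [I-1,I-2,II-1,II-2,II-3,III-1]: 10 consistent
T/I-1 un ·: Tt
T/I-2 un ·: Tt
T/II-1 aff I-1×I-2: tt
T/II-2 aff ·: tt
T/II-3 un I-1×I-2: TT|Tt
T/III-1 aff II-1×II-2: tt
⇒ T over [I-1,I-2,II-1,II-2,II-3,III-1]: 2 consistent

II-1 ∈ {Ll tt, ll tt}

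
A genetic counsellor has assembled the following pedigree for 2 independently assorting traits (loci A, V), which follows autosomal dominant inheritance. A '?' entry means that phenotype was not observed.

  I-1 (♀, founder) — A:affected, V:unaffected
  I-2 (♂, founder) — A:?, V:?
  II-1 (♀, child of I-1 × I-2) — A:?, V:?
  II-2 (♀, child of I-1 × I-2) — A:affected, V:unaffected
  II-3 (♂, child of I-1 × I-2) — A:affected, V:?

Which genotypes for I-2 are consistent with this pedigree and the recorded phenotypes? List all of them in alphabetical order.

I-2 ∈ {AA Vv, AA vv, Aa Vv, Aa vv, aa Vv, aa vv}

A/I-1 aff ·: Aa|AA
A/I-2 ? ·: aa|Aa|AA
A/II-1 ? I-1×I-2: aa|Aa|AA
A/II-2 aff I-1×I-2: Aa|AA
A/II-3 aff I-1×I-2: Aa|AA
⇒ A over [I-1,I-2,II-1,II-2,II-3]: 32 consistent
V/I-1 un ·: vv
V/I-2 ? ·: vv|Vv
V/II-1 ? I-1×I-2: vv|Vv
V/II-2 un I-1×I-2: vv
V/II-3 ? I-1×I-2: vv|Vv
⇒ V over [I-1,I-2,II-1,II-2,II-3]: 5 consistent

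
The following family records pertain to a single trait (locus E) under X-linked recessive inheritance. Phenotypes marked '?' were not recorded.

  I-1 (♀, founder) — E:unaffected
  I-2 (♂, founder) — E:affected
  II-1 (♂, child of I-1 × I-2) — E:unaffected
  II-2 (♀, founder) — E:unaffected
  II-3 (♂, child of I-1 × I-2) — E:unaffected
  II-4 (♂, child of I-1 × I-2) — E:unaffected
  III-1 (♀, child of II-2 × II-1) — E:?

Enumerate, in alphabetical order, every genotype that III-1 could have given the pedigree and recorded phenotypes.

III-1 ∈ {X^EX^E, X^EX^e}

E/I-1 un ·: X^EX^E|X^EX^e
E/I-2 aff ·: X^eY
E/II-1 un I-1×I-2: X^EY
E/II-2 un ·: X^EX^E|X^EX^e
E/II-3 un I-1×I-2: X^EY
E/II-4 un I-1×I-2: X^EY
E/III-1 ? II-2×II-1: X^EX^E|X^EX^e
⇒ E over [I-1,I-2,II-1,II-2,II-3,II-4,III-1]: 6 consistent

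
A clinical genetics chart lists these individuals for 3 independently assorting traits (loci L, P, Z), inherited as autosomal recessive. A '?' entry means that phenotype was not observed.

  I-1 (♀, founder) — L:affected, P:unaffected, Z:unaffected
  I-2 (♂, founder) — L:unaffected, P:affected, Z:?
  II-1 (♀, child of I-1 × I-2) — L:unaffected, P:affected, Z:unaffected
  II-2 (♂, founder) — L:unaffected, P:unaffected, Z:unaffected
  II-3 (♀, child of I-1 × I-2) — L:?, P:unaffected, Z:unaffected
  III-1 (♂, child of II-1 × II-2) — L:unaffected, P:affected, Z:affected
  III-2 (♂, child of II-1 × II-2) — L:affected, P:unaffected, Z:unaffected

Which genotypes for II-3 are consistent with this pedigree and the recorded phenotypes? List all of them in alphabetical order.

II-3 ∈ {Ll Pp ZZ, Ll Pp Zz, ll Pp ZZ, ll Pp Zz}

L/I-1 aff ·: ll
L/I-2 un ·: LL|Ll
L/II-1 un I-1×I-2: Ll
L/II-2 un ·: Ll
L/II-3 ? I-1×I-2: Ll|ll
L/III-1 un II-1×II-2: LL|Ll
L/III-2 aff II-1×II-2: ll
⇒ L over [I-1,I-2,II-1,II-2,II-3,III-1,III-2]: 6 consistent
P/I-1 un ·: Pp
P/I-2 aff ·: pp
P/II-1 aff I-1×I-2: pp
P/II-2 un ·: Pp
P/II-3 un I-1×I-2: Pp
P/III-1 aff II-1×II-2: pp
P/III-2 un II-1×II-2: Pp
⇒ P over [I-1,I-2,II-1,II-2,II-3,III-1,III-2]: 1 consistent
Z/I-1 un ·: ZZ|Zz
Z/I-2 ? ·: ZZ|Zz|zz
Z/II-1 un I-1×I-2: Zz
Z/II-2 un ·: Zz
Z/II-3 un I-1×I-2: ZZ|Zz
Z/III-1 aff II-1×II-2: zz
Z/III-2 un II-1×II-2: ZZ|Zz
⇒ Z over [I-1,I-2,II-1,II-2,II-3,III-1,III-2]: 16 consistent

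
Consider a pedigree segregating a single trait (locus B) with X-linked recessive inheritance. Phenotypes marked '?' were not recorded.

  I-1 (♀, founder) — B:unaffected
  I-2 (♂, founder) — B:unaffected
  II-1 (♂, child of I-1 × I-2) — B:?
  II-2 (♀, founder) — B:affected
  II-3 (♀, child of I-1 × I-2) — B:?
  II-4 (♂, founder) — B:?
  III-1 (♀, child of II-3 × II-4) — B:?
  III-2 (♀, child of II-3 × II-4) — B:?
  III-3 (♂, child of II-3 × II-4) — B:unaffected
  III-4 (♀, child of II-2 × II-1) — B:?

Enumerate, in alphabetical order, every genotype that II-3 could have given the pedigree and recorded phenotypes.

II-3 ∈ {X^BX^B, X^BX^b}

B/I-1 un ·: X^BX^B|X^BX^b
B/I-2 un ·: X^BY
B/II-1 ? I-1×I-2: X^BY|X^bY
B/II-2 aff ·: X^bX^b
B/II-3 ? I-1×I-2: X^BX^B|X^BX^b
B/II-4 ? ·: X^BY|X^bY
B/III-1 ? II-3×II-4: X^BX^B|X^BX^b|X^bX^b
B/III-2 ? II-3×II-4: X^BX^B|X^BX^b|X^bX^b
B/III-3 un II-3×II-4: X^BY
B/III-4 ? II-2×II-1: X^BX^b|X^bX^b
⇒ B over [I-1,I-2,II-1,II-2,II-3,II-4,III-1,III-2,III-3,III-4]: 22 consistent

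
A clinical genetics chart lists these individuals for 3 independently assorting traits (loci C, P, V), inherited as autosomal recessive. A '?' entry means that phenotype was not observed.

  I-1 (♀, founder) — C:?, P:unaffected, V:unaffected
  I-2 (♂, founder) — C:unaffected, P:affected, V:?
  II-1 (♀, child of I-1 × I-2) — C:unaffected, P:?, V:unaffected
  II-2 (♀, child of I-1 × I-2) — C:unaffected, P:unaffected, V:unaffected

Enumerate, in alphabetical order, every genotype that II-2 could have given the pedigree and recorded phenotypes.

II-2 ∈ {CC Pp VV, CC Pp Vv, Cc Pp VV, Cc Pp Vv}

C/I-1 ? ·: CC|Cc|cc
C/I-2 un ·: CC|Cc
C/II-1 un I-1×I-2: CC|Cc
C/II-2 un I-1×I-2: CC|Cc
⇒ C over [I-1,I-2,II-1,II-2]: 15 consistent
P/I-1 un ·: PP|Pp
P/I-2 aff ·: pp
P/II-1 ? I-1×I-2: Pp|pp
P/II-2 un I-1×I-2: Pp
⇒ P over [I-1,I-2,II-1,II-2]: 3 consistent
V/I-1 un ·: VV|Vv
V/I-2 ? ·: VV|Vv|vv
V/II-1 un I-1×I-2: VV|Vv
V/II-2 un I-1×I-2: VV|Vv
⇒ V over [I-1,I-2,II-1,II-2]: 15 consistent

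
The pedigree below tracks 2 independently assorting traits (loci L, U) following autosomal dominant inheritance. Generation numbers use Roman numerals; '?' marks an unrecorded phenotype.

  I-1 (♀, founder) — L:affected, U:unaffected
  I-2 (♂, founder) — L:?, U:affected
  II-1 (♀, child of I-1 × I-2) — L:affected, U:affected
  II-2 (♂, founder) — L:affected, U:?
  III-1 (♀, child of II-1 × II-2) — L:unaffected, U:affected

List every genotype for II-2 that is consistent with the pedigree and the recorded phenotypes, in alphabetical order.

II-2 ∈ {Ll UU, Ll Uu, Ll uu}

L/I-1 aff ·: Ll|LL
L/I-2 ? ·: ll|Ll|LL
L/II-1 aff I-1×I-2: Ll
L/II-2 aff ·: Ll
L/III-1 un II-1×II-2: ll
⇒ L over [I-1,I-2,II-1,II-2,III-1]: 5 consistent
U/I-1 un ·: uu
U/I-2 aff ·: Uu|UU
U/II-1 aff I-1×I-2: Uu
U/II-2 ? ·: uu|Uu|UU
U/III-1 aff II-1×II-2: Uu|UU
⇒ U over [I-1,I-2,II-1,II-2,III-1]: 10 consistent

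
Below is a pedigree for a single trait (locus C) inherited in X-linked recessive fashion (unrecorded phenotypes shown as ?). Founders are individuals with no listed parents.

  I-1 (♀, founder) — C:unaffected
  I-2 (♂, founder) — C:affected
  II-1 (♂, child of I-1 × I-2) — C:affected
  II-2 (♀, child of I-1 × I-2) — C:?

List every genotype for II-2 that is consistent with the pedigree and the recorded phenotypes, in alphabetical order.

C/I-1 un ·: X^CX^c
C/I-2 aff ·: X^cY
C/II-1 aff I-1×I-2: X^cY
C/II-2 ? I-1×I-2: X^CX^c|X^cX^c
⇒ C over [I-1,I-2,II-1,II-2]: 2 consistent

II-2 ∈ {X^CX^c, X^cX^c}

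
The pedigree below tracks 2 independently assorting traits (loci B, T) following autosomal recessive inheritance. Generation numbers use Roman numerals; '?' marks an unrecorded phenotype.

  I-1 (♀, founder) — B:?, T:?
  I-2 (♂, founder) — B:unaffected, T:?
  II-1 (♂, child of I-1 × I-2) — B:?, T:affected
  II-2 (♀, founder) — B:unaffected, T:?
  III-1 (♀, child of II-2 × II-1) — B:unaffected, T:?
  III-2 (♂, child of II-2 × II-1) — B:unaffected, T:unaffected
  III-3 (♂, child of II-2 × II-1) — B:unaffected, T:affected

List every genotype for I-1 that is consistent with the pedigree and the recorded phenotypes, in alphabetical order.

B/I-1 ? ·: BB|Bb|bb
B/I-2 un ·: BB|Bb
B/II-1 ? I-1×I-2: BB|Bb|bb
B/II-2 un ·: BB|Bb
B/III-1 un II-2×II-1: BB|Bb
B/III-2 un II-2×II-1: BB|Bb
B/III-3 un II-2×II-1: BB|Bb
⇒ B over [I-1,I-2,II-1,II-2,III-1,III-2,III-3]: 120 consistent
T/I-1 ? ·: Tt|tt
T/I-2 ? ·: Tt|tt
T/II-1 aff I-1×I-2: tt
T/II-2 ? ·: Tt
T/III-1 ? II-2×II-1: Tt|tt
T/III-2 un II-2×II-1: Tt
T/III-3 aff II-2×II-1: tt
⇒ T over [I-1,I-2,II-1,II-2,III-1,III-2,III-3]: 8 consistent

I-1 ∈ {BB Tt, BB tt, Bb Tt, Bb tt, bb Tt, bb tt}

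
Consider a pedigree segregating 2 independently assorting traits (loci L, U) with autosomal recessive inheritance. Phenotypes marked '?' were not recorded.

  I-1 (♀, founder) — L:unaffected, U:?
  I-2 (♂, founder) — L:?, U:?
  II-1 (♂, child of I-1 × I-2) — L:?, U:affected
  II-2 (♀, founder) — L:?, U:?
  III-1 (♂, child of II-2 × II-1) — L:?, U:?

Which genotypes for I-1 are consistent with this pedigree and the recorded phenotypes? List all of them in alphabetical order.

I-1 ∈ {LL Uu, LL uu, Ll Uu, Ll uu}

L/I-1 un ·: LL|Ll
L/I-2 ? ·: LL|Ll|ll
L/II-1 ? I-1×I-2: LL|Ll|ll
L/II-2 ? ·: LL|Ll|ll
L/III-1 ? II-2×II-1: LL|Ll|ll
⇒ L over [I-1,I-2,II-1,II-2,III-1]: 59 consistent
U/I-1 ? ·: Uu|uu
U/I-2 ? ·: Uu|uu
U/II-1 aff I-1×I-2: uu
U/II-2 ? ·: UU|Uu|uu
U/III-1 ? II-2×II-1: Uu|uu
⇒ U over [I-1,I-2,II-1,II-2,III-1]: 16 consistent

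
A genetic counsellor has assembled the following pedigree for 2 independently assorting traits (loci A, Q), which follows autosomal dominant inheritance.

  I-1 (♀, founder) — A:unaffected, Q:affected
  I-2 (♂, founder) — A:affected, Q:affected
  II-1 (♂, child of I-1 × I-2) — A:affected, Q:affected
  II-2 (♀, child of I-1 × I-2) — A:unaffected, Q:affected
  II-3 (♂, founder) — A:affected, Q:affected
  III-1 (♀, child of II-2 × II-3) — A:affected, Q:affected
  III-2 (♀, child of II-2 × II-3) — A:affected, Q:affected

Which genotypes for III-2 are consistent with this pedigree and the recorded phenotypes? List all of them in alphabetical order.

III-2 ∈ {Aa QQ, Aa Qq}

A/I-1 un ·: aa
A/I-2 aff ·: Aa
A/II-1 aff I-1×I-2: Aa
A/II-2 un I-1×I-2: aa
A/II-3 aff ·: Aa|AA
A/III-1 aff II-2×II-3: Aa
A/III-2 aff II-2×II-3: Aa
⇒ A over [I-1,I-2,II-1,II-2,II-3,III-1,III-2]: 2 consistent
Q/I-1 aff ·: Qq|QQ
Q/I-2 aff ·: Qq|QQ
Q/II-1 aff I-1×I-2: Qq|QQ
Q/II-2 aff I-1×I-2: Qq|QQ
Q/II-3 aff ·: Qq|QQ
Q/III-1 aff II-2×II-3: Qq|QQ
Q/III-2 aff II-2×II-3: Qq|QQ
⇒ Q over [I-1,I-2,II-1,II-2,II-3,III-1,III-2]: 83 consistent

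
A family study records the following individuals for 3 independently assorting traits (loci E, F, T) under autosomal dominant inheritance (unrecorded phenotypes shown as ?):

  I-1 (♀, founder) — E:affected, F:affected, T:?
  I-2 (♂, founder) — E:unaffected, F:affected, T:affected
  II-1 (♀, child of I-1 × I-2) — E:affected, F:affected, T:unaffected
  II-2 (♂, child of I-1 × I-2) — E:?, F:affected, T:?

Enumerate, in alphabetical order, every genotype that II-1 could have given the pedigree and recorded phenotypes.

E/I-1 aff ·: Ee|EE
E/I-2 un ·: ee
E/II-1 aff I-1×I-2: Ee
E/II-2 ? I-1×I-2: ee|Ee
⇒ E over [I-1,I-2,II-1,II-2]: 3 consistent
F/I-1 aff ·: Ff|FF
F/I-2 aff ·: Ff|FF
F/II-1 aff I-1×I-2: Ff|FF
F/II-2 aff I-1×I-2: Ff|FF
⇒ F over [I-1,I-2,II-1,II-2]: 13 consistent
T/I-1 ? ·: tt|Tt
T/I-2 aff ·: Tt
T/II-1 un I-1×I-2: tt
T/II-2 ? I-1×I-2: tt|Tt|TT
⇒ T over [I-1,I-2,II-1,II-2]: 5 consistent

II-1 ∈ {Ee FF tt, Ee Ff tt}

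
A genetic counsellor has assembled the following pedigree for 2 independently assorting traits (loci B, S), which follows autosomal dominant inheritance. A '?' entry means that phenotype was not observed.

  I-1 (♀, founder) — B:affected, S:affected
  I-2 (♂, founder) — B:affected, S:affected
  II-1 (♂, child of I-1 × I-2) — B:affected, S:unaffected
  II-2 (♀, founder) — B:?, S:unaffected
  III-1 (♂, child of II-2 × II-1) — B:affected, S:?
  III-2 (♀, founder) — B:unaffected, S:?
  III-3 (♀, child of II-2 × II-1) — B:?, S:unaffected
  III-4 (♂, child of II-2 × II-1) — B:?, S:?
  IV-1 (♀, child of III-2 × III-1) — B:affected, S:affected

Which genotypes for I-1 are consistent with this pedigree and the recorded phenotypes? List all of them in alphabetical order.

B/I-1 aff ·: Bb|BB
B/I-2 aff ·: Bb|BB
B/II-1 aff I-1×I-2: Bb|BB
B/II-2 ? ·: bb|Bb|BB
B/III-1 aff II-2×II-1: Bb|BB
B/III-2 un ·: bb
B/III-3 ? II-2×II-1: bb|Bb|BB
B/III-4 ? II-2×II-1: bb|Bb|BB
B/IV-1 aff III-2×III-1: Bb
⇒ B over [I-1,I-2,II-1,II-2,III-1,III-2,III-3,III-4,IV-1]: 130 consistent
S/I-1 aff ·: Ss
S/I-2 aff ·: Ss
S/II-1 un I-1×I-2: ss
S/II-2 un ·: ss
S/III-1 ? II-2×II-1: ss
S/III-2 ? ·: Ss|SS
S/III-3 un II-2×II-1: ss
S/III-4 ? II-2×II-1: ss
S/IV-1 aff III-2×III-1: Ss
⇒ S over [I-1,I-2,II-1,II-2,III-1,III-2,III-3,III-4,IV-1]: 2 consistent

I-1 ∈ {BB Ss, Bb Ss}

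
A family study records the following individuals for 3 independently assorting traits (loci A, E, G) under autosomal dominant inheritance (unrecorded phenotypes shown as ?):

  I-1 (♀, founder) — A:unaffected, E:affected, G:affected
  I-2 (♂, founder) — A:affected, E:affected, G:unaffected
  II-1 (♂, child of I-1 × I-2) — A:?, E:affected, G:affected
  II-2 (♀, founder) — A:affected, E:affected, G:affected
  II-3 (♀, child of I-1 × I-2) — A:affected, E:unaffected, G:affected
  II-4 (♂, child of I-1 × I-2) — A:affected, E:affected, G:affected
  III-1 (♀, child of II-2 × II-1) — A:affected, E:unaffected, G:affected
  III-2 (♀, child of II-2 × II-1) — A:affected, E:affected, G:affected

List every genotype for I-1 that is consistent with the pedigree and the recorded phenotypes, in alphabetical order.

I-1 ∈ {aa Ee GG, aa Ee Gg}

A/I-1 un ·: aa
A/I-2 aff ·: Aa|AA
A/II-1 ? I-1×I-2: aa|Aa
A/II-2 aff ·: Aa|AA
A/II-3 aff I-1×I-2: Aa
A/II-4 aff I-1×I-2: Aa
A/III-1 aff II-2×II-1: Aa|AA
A/III-2 aff II-2×II-1: Aa|AA
⇒ A over [I-1,I-2,II-1,II-2,II-3,II-4,III-1,III-2]: 18 consistent
E/I-1 aff ·: Ee
E/I-2 aff ·: Ee
E/II-1 aff I-1×I-2: Ee
E/II-2 aff ·: Ee
E/II-3 un I-1×I-2: ee
E/II-4 aff I-1×I-2: Ee|EE
E/III-1 un II-2×II-1: ee
E/III-2 aff II-2×II-1: Ee|EE
⇒ E over [I-1,I-2,II-1,II-2,II-3,II-4,III-1,III-2]: 4 consistent
G/I-1 aff ·: Gg|GG
G/I-2 un ·: gg
G/II-1 aff I-1×I-2: Gg
G/II-2 aff ·: Gg|GG
G/II-3 aff I-1×I-2: Gg
G/II-4 aff I-1×I-2: Gg
G/III-1 aff II-2×II-1: Gg|GG
G/III-2 aff II-2×II-1: Gg|GG
⇒ G over [I-1,I-2,II-1,II-2,II-3,II-4,III-1,III-2]: 16 consistent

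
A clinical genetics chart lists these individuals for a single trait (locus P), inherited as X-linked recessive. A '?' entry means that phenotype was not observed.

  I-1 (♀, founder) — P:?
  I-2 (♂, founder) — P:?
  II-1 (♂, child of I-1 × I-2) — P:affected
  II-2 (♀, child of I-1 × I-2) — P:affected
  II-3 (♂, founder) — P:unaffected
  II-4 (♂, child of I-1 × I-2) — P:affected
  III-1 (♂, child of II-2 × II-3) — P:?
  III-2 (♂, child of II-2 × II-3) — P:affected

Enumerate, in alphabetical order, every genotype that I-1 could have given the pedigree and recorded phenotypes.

I-1 ∈ {X^PX^p, X^pX^p}

P/I-1 ? ·: X^PX^p|X^pX^p
P/I-2 ? ·: X^pY
P/II-1 aff I-1×I-2: X^pY
P/II-2 aff I-1×I-2: X^pX^p
P/II-3 un ·: X^PY
P/II-4 aff I-1×I-2: X^pY
P/III-1 ? II-2×II-3: X^pY
P/III-2 aff II-2×II-3: X^pY
⇒ P over [I-1,I-2,II-1,II-2,II-3,II-4,III-1,III-2]: 2 consistent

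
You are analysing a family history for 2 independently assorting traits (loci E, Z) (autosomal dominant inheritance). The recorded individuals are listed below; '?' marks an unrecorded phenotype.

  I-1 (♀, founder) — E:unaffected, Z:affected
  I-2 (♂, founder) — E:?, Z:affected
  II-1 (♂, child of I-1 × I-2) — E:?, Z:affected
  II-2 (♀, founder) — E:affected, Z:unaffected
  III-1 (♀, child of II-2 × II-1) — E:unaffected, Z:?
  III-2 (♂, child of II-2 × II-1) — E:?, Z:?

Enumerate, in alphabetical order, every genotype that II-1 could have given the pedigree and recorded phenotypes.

E/I-1 un ·: ee
E/I-2 ? ·: ee|Ee|EE
E/II-1 ? I-1×I-2: ee|Ee
E/II-2 aff ·: Ee
E/III-1 un II-2×II-1: ee
E/III-2 ? II-2×II-1: ee|Ee|EE
⇒ E over [I-1,I-2,II-1,II-2,III-1,III-2]: 10 consistent
Z/I-1 aff ·: Zz|ZZ
Z/I-2 aff ·: Zz|ZZ
Z/II-1 aff I-1×I-2: Zz|ZZ
Z/II-2 un ·: zz
Z/III-1 ? II-2×II-1: zz|Zz
Z/III-2 ? II-2×II-1: zz|Zz
⇒ Z over [I-1,I-2,II-1,II-2,III-1,III-2]: 16 consistent

II-1 ∈ {Ee ZZ, Ee Zz, ee ZZ, ee Zz}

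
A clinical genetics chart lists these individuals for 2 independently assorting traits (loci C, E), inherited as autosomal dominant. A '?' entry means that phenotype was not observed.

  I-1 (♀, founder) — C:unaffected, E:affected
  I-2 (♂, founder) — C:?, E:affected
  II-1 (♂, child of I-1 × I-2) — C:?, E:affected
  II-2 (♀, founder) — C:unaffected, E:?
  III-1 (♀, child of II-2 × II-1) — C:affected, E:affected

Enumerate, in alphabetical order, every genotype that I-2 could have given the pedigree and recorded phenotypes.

I-2 ∈ {CC EE, CC Ee, Cc EE, Cc Ee}

C/I-1 un ·: cc
C/I-2 ? ·: Cc|CC
C/II-1 ? I-1×I-2: Cc
C/II-2 un ·: cc
C/III-1 aff II-2×II-1: Cc
⇒ C over [I-1,I-2,II-1,II-2,III-1]: 2 consistent
E/I-1 aff ·: Ee|EE
E/I-2 aff ·: Ee|EE
E/II-1 aff I-1×I-2: Ee|EE
E/II-2 ? ·: ee|Ee|EE
E/III-1 aff II-2×II-1: Ee|EE
⇒ E over [I-1,I-2,II-1,II-2,III-1]: 31 consistent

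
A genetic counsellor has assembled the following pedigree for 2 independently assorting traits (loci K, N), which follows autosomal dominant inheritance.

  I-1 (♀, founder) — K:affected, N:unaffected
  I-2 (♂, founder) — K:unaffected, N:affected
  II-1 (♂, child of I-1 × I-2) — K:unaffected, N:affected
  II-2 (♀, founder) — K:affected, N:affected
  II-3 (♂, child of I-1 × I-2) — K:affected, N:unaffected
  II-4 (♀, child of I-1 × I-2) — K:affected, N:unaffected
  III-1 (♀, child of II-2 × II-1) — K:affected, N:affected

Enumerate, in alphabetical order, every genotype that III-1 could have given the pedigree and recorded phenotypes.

III-1 ∈ {Kk NN, Kk Nn}

K/I-1 aff ·: Kk
K/I-2 un ·: kk
K/II-1 un I-1×I-2: kk
K/II-2 aff ·: Kk|KK
K/II-3 aff I-1×I-2: Kk
K/II-4 aff I-1×I-2: Kk
K/III-1 aff II-2×II-1: Kk
⇒ K over [I-1,I-2,II-1,II-2,II-3,II-4,III-1]: 2 consistent
N/I-1 un ·: nn
N/I-2 aff ·: Nn
N/II-1 aff I-1×I-2: Nn
N/II-2 aff ·: Nn|NN
N/II-3 un I-1×I-2: nn
N/II-4 un I-1×I-2: nn
N/III-1 aff II-2×II-1: Nn|NN
⇒ N over [I-1,I-2,II-1,II-2,II-3,II-4,III-1]: 4 consistent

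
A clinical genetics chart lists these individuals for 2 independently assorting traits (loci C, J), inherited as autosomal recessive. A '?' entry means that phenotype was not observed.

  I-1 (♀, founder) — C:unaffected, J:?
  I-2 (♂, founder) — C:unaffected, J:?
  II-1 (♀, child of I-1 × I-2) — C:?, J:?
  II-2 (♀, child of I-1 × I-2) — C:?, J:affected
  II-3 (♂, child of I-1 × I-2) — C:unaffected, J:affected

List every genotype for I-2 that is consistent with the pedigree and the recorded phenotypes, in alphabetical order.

I-2 ∈ {CC Jj, CC jj, Cc Jj, Cc jj}

C/I-1 un ·: CC|Cc
C/I-2 un ·: CC|Cc
C/II-1 ? I-1×I-2: CC|Cc|cc
C/II-2 ? I-1×I-2: CC|Cc|cc
C/II-3 un I-1×I-2: CC|Cc
⇒ C over [I-1,I-2,II-1,II-2,II-3]: 35 consistent
J/I-1 ? ·: Jj|jj
J/I-2 ? ·: Jj|jj
J/II-1 ? I-1×I-2: JJ|Jj|jj
J/II-2 aff I-1×I-2: jj
J/II-3 aff I-1×I-2: jj
⇒ J over [I-1,I-2,II-1,II-2,II-3]: 8 consistent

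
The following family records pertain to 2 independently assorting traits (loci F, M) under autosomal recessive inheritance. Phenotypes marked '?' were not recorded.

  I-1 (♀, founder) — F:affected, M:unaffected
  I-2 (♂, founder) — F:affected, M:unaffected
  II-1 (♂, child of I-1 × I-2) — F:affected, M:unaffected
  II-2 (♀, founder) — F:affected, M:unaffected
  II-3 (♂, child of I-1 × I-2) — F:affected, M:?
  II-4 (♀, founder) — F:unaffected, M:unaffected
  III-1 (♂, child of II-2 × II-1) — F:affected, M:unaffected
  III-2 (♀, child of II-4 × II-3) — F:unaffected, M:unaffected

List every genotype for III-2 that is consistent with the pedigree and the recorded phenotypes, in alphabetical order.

III-2 ∈ {Ff MM, Ff Mm}

F/I-1 aff ·: ff
F/I-2 aff ·: ff
F/II-1 aff I-1×I-2: ff
F/II-2 aff ·: ff
F/II-3 aff I-1×I-2: ff
F/II-4 un ·: FF|Ff
F/III-1 aff II-2×II-1: ff
F/III-2 un II-4×II-3: Ff
⇒ F over [I-1,I-2,II-1,II-2,II-3,II-4,III-1,III-2]: 2 consistent
M/I-1 un ·: MM|Mm
M/I-2 un ·: MM|Mm
M/II-1 un I-1×I-2: MM|Mm
M/II-2 un ·: MM|Mm
M/II-3 ? I-1×I-2: MM|Mm|mm
M/II-4 un ·: MM|Mm
M/III-1 un II-2×II-1: MM|Mm
M/III-2 un II-4×II-3: MM|Mm
⇒ M over [I-1,I-2,II-1,II-2,II-3,II-4,III-1,III-2]: 170 consistent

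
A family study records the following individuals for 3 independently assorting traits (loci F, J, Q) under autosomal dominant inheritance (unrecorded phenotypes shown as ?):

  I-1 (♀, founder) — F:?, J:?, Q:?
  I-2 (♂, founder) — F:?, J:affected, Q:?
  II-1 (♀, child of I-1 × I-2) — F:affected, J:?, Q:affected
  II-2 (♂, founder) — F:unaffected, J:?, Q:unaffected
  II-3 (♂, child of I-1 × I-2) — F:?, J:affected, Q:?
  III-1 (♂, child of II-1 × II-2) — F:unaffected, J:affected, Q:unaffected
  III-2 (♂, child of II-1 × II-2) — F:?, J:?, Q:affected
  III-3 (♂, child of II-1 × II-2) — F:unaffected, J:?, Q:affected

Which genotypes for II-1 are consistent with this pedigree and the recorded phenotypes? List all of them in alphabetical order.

F/I-1 ? ·: ff|Ff|FF
F/I-2 ? ·: ff|Ff|FF
F/II-1 aff I-1×I-2: Ff
F/II-2 un ·: ff
F/II-3 ? I-1×I-2: ff|Ff|FF
F/III-1 un II-1×II-2: ff
F/III-2 ? II-1×II-2: ff|Ff
F/III-3 un II-1×II-2: ff
⇒ F over [I-1,I-2,II-1,II-2,II-3,III-1,III-2,III-3]: 26 consistent
J/I-1 ? ·: jj|Jj|JJ
J/I-2 aff ·: Jj|JJ
J/II-1 ? I-1×I-2: jj|Jj|JJ
J/II-2 ? ·: jj|Jj|JJ
J/II-3 aff I-1×I-2: Jj|JJ
J/III-1 aff II-1×II-2: Jj|JJ
J/III-2 ? II-1×II-2: jj|Jj|JJ
J/III-3 ? II-1×II-2: jj|Jj|JJ
⇒ J over [I-1,I-2,II-1,II-2,II-3,III-1,III-2,III-3]: 325 consistent
Q/I-1 ? ·: qq|Qq|QQ
Q/I-2 ? ·: qq|Qq|QQ
Q/II-1 aff I-1×I-2: Qq
Q/II-2 un ·: qq
Q/II-3 ? I-1×I-2: qq|Qq|QQ
Q/III-1 un II-1×II-2: qq
Q/III-2 aff II-1×II-2: Qq
Q/III-3 aff II-1×II-2: Qq
⇒ Q over [I-1,I-2,II-1,II-2,II-3,III-1,III-2,III-3]: 13 consistent

II-1 ∈ {Ff JJ Qq, Ff Jj Qq, Ff jj Qq}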